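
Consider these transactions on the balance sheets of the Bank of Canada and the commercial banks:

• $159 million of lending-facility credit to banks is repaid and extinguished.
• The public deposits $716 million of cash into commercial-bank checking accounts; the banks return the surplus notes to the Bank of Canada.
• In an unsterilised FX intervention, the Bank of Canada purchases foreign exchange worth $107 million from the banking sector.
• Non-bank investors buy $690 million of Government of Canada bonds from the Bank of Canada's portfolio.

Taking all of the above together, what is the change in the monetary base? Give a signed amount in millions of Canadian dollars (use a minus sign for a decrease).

-$742 million

Bank of Canada balance sheet:
  Assets:      Securities −$690M, Loans to banks −$159M, Foreign assets +$107M
  Liabilities: Bank reserves −$26M, Currency in circulation −$716M
Monetary base = currency + reserves: −$716M + (−$26M) = -$742 million.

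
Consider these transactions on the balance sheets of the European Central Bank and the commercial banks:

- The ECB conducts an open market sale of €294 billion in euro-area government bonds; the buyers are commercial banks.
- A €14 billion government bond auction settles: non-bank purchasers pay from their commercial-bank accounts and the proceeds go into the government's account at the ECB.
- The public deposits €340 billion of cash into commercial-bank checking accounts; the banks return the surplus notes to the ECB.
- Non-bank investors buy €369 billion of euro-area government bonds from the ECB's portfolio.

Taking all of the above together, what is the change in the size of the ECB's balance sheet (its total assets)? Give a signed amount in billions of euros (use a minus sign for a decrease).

OMO sale (to banks) €294 billion: an ECB asset is shed → −€294B.
Government account inflow €14 billion: only the composition of liabilities changes → 0.
Currency deposit €340 billion: only the composition of liabilities changes → 0.
Asset sale (to non-banks) €369 billion: an ECB asset is shed → −€369B.
Net: −294 + 0 + 0 − 369 = -€663 billion.

-€663 billion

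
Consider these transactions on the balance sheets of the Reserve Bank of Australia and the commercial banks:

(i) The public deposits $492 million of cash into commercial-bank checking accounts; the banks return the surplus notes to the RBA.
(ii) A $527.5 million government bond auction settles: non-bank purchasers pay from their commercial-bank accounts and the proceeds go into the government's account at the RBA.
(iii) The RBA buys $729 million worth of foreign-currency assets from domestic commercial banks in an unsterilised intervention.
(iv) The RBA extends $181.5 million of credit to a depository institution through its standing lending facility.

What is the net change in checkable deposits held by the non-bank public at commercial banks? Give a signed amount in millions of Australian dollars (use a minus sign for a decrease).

RBA balance sheet:
  Assets:      Loans to banks +$181.5M, Foreign assets +$729M
  Liabilities: Bank reserves +$875M, Currency in circulation −$492M, Government deposits +$527.5M
Commercial banking system:
  Assets:      Reserves at CB +$875M, Foreign assets −$729M
  Liabilities: Checkable deposits −$35.5M, Borrowings from CB +$181.5M
So the change in checkable deposits held by the non-bank public at commercial banks is -$35.5 million.

-$35.5 million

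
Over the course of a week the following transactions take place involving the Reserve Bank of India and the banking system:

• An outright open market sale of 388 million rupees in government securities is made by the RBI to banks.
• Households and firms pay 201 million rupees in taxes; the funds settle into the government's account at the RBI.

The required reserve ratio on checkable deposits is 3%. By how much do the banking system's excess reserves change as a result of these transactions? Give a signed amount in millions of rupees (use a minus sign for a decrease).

OMO sale (to banks) 388 million rupees: reserves −388M, deposits 0.
Government account inflow 201 million rupees: reserves −201M, deposits −201M.
Totals: Δreserves = −589M, Δdeposits = −201M.
Δrequired reserves = 3% × −201M = −6.03M.
Δexcess reserves = Δreserves − Δrequired = −589M − (−6.03M) = -582.97 million.

-582.97 million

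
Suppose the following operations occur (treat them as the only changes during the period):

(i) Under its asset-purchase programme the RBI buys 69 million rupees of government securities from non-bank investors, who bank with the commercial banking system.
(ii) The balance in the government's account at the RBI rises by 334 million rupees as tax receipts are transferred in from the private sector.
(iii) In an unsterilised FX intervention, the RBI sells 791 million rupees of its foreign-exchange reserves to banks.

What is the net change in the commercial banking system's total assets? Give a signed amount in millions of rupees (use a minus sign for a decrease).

Asset purchase (from non-banks) 69 million rupees: bank balance sheets expand → +69M.
Government account inflow 334 million rupees: bank balance sheets shrink → −334M.
FX sale 791 million rupees: just an asset swap on bank balance sheets → 0.
Net: 69 − 334 + 0 = -265 million.

-265 million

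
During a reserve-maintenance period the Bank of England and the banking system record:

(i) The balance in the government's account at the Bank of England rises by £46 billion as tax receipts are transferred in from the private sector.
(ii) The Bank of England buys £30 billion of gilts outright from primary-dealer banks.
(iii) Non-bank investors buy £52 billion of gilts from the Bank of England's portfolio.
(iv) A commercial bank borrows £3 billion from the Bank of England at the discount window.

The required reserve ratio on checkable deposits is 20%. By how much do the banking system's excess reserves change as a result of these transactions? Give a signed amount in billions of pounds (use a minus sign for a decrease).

-£45.4 billion

Government account inflow £46 billion: reserves −£46B, deposits −£46B.
OMO purchase (from banks) £30 billion: reserves +£30B, deposits 0.
Asset sale (to non-banks) £52 billion: reserves −£52B, deposits −£52B.
Discount-window loan £3 billion: reserves +£3B, deposits 0.
Totals: Δreserves = −£65B, Δdeposits = −£98B.
Δrequired reserves = 20% × −£98B = −£19.6B.
Δexcess reserves = Δreserves − Δrequired = −£65B − (−£19.6B) = -£45.4 billion.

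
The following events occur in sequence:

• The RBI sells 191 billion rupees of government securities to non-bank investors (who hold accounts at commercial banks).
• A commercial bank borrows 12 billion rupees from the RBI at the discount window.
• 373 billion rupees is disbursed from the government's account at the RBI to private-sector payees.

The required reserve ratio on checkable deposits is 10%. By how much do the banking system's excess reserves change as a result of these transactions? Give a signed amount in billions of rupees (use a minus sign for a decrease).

Asset sale (to non-banks) 191 billion rupees: reserves −191B, deposits −191B.
Discount-window loan 12 billion rupees: reserves +12B, deposits 0.
Government spending 373 billion rupees: reserves +373B, deposits +373B.
Totals: Δreserves = +194B, Δdeposits = +182B.
Δrequired reserves = 10% × +182B = +18.2B.
Δexcess reserves = Δreserves − Δrequired = +194B − (+18.2B) = +175.8 billion.

+175.8 billion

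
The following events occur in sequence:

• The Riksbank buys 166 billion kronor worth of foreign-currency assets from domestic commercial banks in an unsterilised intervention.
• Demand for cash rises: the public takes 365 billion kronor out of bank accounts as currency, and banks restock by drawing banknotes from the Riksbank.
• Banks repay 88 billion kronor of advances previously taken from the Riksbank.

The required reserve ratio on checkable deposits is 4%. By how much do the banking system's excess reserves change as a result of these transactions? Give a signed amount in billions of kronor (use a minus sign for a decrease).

-272.4 billion

FX purchase 166 billion kronor: reserves +166B, deposits 0.
Currency withdrawal 365 billion kronor: reserves −365B, deposits −365B.
Discount-window repayment 88 billion kronor: reserves −88B, deposits 0.
Totals: Δreserves = −287B, Δdeposits = −365B.
Δrequired reserves = 4% × −365B = −14.6B.
Δexcess reserves = Δreserves − Δrequired = −287B − (−14.6B) = -272.4 billion.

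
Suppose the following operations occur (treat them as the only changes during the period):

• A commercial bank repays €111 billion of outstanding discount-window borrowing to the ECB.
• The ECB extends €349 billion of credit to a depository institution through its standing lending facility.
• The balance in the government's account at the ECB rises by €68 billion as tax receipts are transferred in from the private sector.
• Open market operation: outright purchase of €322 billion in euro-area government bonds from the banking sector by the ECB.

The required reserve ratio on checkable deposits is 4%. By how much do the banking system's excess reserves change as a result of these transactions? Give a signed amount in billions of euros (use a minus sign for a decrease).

Discount-window repayment €111 billion: reserves −€111B, deposits 0.
Discount-window loan €349 billion: reserves +€349B, deposits 0.
Government account inflow €68 billion: reserves −€68B, deposits −€68B.
OMO purchase (from banks) €322 billion: reserves +€322B, deposits 0.
Totals: Δreserves = +€492B, Δdeposits = −€68B.
Δrequired reserves = 4% × −€68B = −€2.72B.
Δexcess reserves = Δreserves − Δrequired = +€492B − (−€2.72B) = +€494.72 billion.

+€494.72 billion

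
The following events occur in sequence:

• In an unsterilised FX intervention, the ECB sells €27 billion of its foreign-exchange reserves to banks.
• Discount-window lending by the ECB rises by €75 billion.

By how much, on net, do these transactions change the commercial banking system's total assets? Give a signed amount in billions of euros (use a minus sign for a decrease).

ECB balance sheet:
  Assets:      Loans to banks +€75B, Foreign assets −€27B
  Liabilities: Bank reserves +€48B
Commercial banking system:
  Assets:      Reserves at CB +€48B, Foreign assets +€27B
  Liabilities: Borrowings from CB +€75B
Change in total bank assets = +€75 billion.

+€75 billion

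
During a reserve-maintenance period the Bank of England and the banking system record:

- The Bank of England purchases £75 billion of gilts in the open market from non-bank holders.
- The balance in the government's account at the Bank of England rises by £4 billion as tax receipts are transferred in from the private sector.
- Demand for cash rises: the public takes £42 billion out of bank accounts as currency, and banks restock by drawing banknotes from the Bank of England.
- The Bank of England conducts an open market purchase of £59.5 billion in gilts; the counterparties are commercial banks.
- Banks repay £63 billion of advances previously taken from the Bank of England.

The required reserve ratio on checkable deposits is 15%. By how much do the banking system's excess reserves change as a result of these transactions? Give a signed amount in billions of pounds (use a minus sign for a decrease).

Asset purchase (from non-banks) £75 billion: reserves +£75B, deposits +£75B.
Government account inflow £4 billion: reserves −£4B, deposits −£4B.
Currency withdrawal £42 billion: reserves −£42B, deposits −£42B.
OMO purchase (from banks) £59.5 billion: reserves +£59.5B, deposits 0.
Discount-window repayment £63 billion: reserves −£63B, deposits 0.
Totals: Δreserves = +£25.5B, Δdeposits = +£29B.
Δrequired reserves = 15% × +£29B = +£4.35B.
Δexcess reserves = Δreserves − Δrequired = +£25.5B − (+£4.35B) = +£21.15 billion.

+£21.15 billion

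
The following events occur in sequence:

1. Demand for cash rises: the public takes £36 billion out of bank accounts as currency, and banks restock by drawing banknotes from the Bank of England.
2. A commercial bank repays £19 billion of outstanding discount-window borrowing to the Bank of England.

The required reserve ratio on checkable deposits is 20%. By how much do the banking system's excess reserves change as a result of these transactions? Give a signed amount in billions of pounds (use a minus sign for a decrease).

-£47.8 billion

Currency withdrawal £36 billion: reserves −£36B, deposits −£36B.
Discount-window repayment £19 billion: reserves −£19B, deposits 0.
Totals: Δreserves = −£55B, Δdeposits = −£36B.
Δrequired reserves = 20% × −£36B = −£7.2B.
Δexcess reserves = Δreserves − Δrequired = −£55B − (−£7.2B) = -£47.8 billion.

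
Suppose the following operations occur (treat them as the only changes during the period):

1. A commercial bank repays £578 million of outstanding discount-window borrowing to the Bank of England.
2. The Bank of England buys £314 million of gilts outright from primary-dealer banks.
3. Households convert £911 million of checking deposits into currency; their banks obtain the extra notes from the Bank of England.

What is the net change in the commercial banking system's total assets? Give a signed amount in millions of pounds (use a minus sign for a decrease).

Discount-window repayment £578 million: bank balance sheets shrink → −£578M.
OMO purchase (from banks) £314 million: just an asset swap on bank balance sheets → 0.
Currency withdrawal £911 million: bank balance sheets shrink → −£911M.
Net: −578 + 0 − 911 = -£1489 million.

-£1489 million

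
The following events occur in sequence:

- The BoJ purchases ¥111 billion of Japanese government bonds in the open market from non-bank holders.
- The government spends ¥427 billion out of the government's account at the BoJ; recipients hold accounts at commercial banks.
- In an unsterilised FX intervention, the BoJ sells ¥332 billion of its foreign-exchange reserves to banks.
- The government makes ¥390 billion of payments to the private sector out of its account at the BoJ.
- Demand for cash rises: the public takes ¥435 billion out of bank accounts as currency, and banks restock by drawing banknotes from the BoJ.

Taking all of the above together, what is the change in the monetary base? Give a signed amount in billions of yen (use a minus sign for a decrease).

+¥596 billion

Asset purchase (from non-banks) ¥111 billion: BoJ balance sheet expands → +¥111B.
Government spending ¥427 billion: a non-base liability converts back to reserves → +¥427B.
FX sale ¥332 billion: BoJ balance sheet contracts → −¥332B.
Government spending ¥390 billion: a non-base liability converts back to reserves → +¥390B.
Currency withdrawal ¥435 billion: just a shift between currency and reserves — both are base money → 0.
Net: 111 + 427 − 332 + 390 + 0 = +¥596 billion.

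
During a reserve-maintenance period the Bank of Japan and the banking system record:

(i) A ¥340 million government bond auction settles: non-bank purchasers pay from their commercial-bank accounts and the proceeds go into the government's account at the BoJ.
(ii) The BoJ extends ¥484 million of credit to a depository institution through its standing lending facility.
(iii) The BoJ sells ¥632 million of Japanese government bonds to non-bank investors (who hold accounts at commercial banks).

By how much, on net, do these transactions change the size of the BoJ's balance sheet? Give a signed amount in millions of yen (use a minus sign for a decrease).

-¥148 million

Government account inflow ¥340 million: only the composition of liabilities changes → 0.
Discount-window loan ¥484 million: a BoJ asset is acquired → +¥484M.
Asset sale (to non-banks) ¥632 million: a BoJ asset is shed → −¥632M.
Net: 0 + 484 − 632 = -¥148 million.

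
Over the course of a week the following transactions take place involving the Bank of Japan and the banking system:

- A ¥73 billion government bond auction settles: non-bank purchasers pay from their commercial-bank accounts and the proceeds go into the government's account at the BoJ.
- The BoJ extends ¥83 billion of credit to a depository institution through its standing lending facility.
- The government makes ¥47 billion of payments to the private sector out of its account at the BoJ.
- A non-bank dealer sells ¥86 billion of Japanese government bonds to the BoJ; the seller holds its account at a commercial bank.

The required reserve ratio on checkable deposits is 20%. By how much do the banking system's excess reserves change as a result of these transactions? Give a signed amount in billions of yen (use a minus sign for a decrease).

+¥131 billion

Government account inflow ¥73 billion: reserves −¥73B, deposits −¥73B.
Discount-window loan ¥83 billion: reserves +¥83B, deposits 0.
Government spending ¥47 billion: reserves +¥47B, deposits +¥47B.
Asset purchase (from non-banks) ¥86 billion: reserves +¥86B, deposits +¥86B.
Totals: Δreserves = +¥143B, Δdeposits = +¥60B.
Δrequired reserves = 20% × +¥60B = +¥12B.
Δexcess reserves = Δreserves − Δrequired = +¥143B − (+¥12B) = +¥131 billion.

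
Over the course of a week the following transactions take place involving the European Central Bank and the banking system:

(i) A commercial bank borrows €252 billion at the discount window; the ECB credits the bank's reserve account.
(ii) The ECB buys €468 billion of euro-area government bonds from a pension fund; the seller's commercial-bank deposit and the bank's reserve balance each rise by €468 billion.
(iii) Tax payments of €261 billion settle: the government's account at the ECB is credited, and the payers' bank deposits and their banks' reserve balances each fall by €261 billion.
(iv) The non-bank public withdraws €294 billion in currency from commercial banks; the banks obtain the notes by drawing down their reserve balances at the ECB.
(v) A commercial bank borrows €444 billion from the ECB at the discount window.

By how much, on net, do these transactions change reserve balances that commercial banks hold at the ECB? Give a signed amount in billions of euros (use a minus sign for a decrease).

+€609 billion

Discount-window loan €252 billion: the loan is credited to the bank's reserve account → +€252B.
Asset purchase (from non-banks) €468 billion: the ECB pays by crediting reserve accounts → +€468B.
Government account inflow €261 billion: funds move from bank reserves into the government account → −€261B.
Currency withdrawal €294 billion: banks swap reserves for currency → −€294B.
Discount-window loan €444 billion: the loan is credited to the bank's reserve account → +€444B.
Net: 252 + 468 − 261 − 294 + 444 = +€609 billion.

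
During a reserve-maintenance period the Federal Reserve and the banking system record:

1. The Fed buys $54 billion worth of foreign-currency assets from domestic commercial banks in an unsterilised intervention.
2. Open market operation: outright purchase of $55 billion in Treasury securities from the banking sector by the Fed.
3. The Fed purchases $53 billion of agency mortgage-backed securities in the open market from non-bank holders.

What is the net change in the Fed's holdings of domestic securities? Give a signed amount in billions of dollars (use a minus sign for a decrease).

+$108 billion

Fed balance sheet:
  Assets:      Securities +$108B, Foreign assets +$54B
  Liabilities: Bank reserves +$162B
Commercial banking system:
  Assets:      Reserves at CB +$162B, Securities −$55B, Foreign assets −$54B
  Liabilities: Checkable deposits +$53B
So the change in the Fed's holdings of domestic securities is +$108 billion.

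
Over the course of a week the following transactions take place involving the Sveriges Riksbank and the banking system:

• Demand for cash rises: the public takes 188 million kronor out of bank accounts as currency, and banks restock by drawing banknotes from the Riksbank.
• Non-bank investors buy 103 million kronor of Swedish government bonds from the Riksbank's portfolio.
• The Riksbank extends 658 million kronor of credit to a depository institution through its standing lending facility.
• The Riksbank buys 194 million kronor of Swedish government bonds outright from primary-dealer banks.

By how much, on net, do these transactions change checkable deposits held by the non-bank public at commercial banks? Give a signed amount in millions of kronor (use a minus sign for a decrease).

-291 million

Currency withdrawal 188 million kronor: non-bank counterparties' bank balances fall → −188M.
Asset sale (to non-banks) 103 million kronor: non-bank counterparties' bank balances fall → −103M.
Discount-window loan 658 million kronor: the counterparty is a bank, so public deposits are unchanged → 0.
OMO purchase (from banks) 194 million kronor: the counterparty is a bank, so public deposits are unchanged → 0.
Net: −188 − 103 + 0 + 0 = -291 million.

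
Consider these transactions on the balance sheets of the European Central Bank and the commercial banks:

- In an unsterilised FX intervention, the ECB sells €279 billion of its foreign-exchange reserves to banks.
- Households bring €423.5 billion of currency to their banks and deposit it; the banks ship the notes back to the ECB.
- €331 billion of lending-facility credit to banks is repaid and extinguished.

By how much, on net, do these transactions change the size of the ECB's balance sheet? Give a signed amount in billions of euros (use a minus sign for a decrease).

ECB balance sheet:
  Assets:      Loans to banks −€331B, Foreign assets −€279B
  Liabilities: Bank reserves −€186.5B, Currency in circulation −€423.5B
Commercial banking system:
  Assets:      Reserves at CB −€186.5B, Foreign assets +€279B
  Liabilities: Checkable deposits +€423.5B, Borrowings from CB −€331B
Change in total ECB assets = -€610 billion.

-€610 billion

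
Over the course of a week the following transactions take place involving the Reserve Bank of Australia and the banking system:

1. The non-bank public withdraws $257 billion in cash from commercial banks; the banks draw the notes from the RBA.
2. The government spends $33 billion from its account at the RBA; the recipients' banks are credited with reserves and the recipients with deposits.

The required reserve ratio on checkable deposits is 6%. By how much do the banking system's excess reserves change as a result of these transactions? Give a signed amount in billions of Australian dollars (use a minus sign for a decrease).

-$210.56 billion

Currency withdrawal $257 billion: reserves −$257B, deposits −$257B.
Government spending $33 billion: reserves +$33B, deposits +$33B.
Totals: Δreserves = −$224B, Δdeposits = −$224B.
Δrequired reserves = 6% × −$224B = −$13.44B.
Δexcess reserves = Δreserves − Δrequired = −$224B − (−$13.44B) = -$210.56 billion.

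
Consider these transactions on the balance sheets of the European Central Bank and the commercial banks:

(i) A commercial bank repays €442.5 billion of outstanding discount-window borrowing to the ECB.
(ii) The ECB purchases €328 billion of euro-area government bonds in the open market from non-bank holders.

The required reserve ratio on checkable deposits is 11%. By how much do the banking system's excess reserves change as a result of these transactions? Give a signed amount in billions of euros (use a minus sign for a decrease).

-€150.58 billion

Discount-window repayment €442.5 billion: reserves −€442.5B, deposits 0.
Asset purchase (from non-banks) €328 billion: reserves +€328B, deposits +€328B.
Totals: Δreserves = −€114.5B, Δdeposits = +€328B.
Δrequired reserves = 11% × +€328B = +€36.08B.
Δexcess reserves = Δreserves − Δrequired = −€114.5B − (+€36.08B) = -€150.58 billion.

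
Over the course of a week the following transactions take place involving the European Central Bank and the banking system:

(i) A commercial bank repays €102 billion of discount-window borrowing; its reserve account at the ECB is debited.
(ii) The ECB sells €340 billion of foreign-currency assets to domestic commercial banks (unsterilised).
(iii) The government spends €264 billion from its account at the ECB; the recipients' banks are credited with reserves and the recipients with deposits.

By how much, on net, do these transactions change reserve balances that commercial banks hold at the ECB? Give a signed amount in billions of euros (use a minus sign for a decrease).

ECB balance sheet:
  Assets:      Loans to banks −€102B, Foreign assets −€340B
  Liabilities: Bank reserves −€178B, Government deposits −€264B
So the change in reserve balances that commercial banks hold at the ECB is -€178 billion.

-€178 billion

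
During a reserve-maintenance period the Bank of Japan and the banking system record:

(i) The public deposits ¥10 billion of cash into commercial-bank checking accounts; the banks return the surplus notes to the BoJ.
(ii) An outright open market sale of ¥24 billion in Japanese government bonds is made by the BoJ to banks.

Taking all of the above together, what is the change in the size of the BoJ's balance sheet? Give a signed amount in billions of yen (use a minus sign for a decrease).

BoJ balance sheet:
  Assets:      Securities −¥24B
  Liabilities: Bank reserves −¥14B, Currency in circulation −¥10B
Change in total BoJ assets = -¥24 billion.

-¥24 billion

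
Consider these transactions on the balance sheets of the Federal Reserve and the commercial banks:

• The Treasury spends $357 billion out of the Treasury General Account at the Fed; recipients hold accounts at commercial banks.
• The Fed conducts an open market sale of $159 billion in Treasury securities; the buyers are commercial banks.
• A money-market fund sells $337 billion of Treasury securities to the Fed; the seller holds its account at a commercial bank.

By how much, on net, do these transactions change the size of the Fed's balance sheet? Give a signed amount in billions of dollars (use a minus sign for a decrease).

Fed balance sheet:
  Assets:      Securities +$178B
  Liabilities: Bank reserves +$535B, Government deposits −$357B
Change in total Fed assets = +$178 billion.

+$178 billion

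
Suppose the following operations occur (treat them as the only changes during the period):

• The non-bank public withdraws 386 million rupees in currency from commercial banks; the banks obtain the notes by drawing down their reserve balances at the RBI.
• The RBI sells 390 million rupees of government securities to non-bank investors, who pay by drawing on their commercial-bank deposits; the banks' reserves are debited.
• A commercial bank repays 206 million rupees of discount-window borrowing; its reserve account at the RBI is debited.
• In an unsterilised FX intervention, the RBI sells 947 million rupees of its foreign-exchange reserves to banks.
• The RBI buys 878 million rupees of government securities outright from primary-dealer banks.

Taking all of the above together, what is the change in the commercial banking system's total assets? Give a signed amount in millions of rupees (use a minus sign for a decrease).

Currency withdrawal 386 million rupees: bank balance sheets shrink → −386M.
Asset sale (to non-banks) 390 million rupees: bank balance sheets shrink → −390M.
Discount-window repayment 206 million rupees: bank balance sheets shrink → −206M.
FX sale 947 million rupees: just an asset swap on bank balance sheets → 0.
OMO purchase (from banks) 878 million rupees: just an asset swap on bank balance sheets → 0.
Net: −386 − 390 − 206 + 0 + 0 = -982 million.

-982 million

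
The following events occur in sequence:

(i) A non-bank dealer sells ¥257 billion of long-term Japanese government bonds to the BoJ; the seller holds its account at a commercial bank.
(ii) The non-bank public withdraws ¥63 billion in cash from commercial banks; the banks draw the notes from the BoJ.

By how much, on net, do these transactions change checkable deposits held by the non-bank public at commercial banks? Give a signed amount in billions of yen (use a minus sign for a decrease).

Asset purchase (from non-banks) ¥257 billion: non-bank counterparties' bank balances rise → +¥257B.
Currency withdrawal ¥63 billion: non-bank counterparties' bank balances fall → −¥63B.
Net: 257 − 63 = +¥194 billion.

+¥194 billion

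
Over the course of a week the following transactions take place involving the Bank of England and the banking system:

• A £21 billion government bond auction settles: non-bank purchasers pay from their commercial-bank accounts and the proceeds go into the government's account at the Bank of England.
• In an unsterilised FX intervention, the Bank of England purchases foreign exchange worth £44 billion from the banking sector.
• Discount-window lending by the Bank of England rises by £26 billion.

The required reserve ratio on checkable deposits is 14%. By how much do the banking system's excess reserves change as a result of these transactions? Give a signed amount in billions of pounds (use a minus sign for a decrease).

+£51.94 billion

Government account inflow £21 billion: reserves −£21B, deposits −£21B.
FX purchase £44 billion: reserves +£44B, deposits 0.
Discount-window loan £26 billion: reserves +£26B, deposits 0.
Totals: Δreserves = +£49B, Δdeposits = −£21B.
Δrequired reserves = 14% × −£21B = −£2.94B.
Δexcess reserves = Δreserves − Δrequired = +£49B − (−£2.94B) = +£51.94 billion.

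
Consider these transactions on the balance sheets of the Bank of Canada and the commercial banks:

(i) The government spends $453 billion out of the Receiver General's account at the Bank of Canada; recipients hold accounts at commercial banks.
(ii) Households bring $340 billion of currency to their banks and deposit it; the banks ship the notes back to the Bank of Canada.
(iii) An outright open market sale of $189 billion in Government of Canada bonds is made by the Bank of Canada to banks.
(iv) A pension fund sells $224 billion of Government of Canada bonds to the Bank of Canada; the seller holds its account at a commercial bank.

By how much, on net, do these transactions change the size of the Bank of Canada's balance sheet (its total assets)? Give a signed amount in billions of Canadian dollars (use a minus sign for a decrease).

Government spending $453 billion: only the composition of liabilities changes → 0.
Currency deposit $340 billion: only the composition of liabilities changes → 0.
OMO sale (to banks) $189 billion: a Bank of Canada asset is shed → −$189B.
Asset purchase (from non-banks) $224 billion: a Bank of Canada asset is acquired → +$224B.
Net: 0 + 0 − 189 + 224 = +$35 billion.

+$35 billion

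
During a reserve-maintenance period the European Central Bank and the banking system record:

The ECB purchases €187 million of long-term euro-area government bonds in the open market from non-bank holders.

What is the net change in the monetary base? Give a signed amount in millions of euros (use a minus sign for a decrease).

Asset purchase (from non-banks) €187 million: ECB balance sheet expands → +€187M.

+€187 million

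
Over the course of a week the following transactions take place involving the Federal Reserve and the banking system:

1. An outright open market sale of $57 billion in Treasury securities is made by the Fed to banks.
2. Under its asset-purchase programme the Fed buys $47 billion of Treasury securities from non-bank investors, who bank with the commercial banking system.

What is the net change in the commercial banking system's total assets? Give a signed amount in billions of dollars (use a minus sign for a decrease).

+$47 billion

Fed balance sheet:
  Assets:      Securities −$10B
  Liabilities: Bank reserves −$10B
Commercial banking system:
  Assets:      Reserves at CB −$10B, Securities +$57B
  Liabilities: Checkable deposits +$47B
Change in total bank assets = +$47 billion.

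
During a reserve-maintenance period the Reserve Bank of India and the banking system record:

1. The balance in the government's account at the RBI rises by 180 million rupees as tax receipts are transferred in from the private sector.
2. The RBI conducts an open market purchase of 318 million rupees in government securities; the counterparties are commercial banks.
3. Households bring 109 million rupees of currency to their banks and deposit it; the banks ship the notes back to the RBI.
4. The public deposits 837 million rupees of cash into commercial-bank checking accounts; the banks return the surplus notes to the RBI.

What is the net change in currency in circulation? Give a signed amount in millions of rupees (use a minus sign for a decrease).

-946 million

Government account inflow 180 million rupees: no currency enters or leaves circulation → 0.
OMO purchase (from banks) 318 million rupees: no currency enters or leaves circulation → 0.
Currency deposit 109 million rupees: notes return to the central bank → −109M.
Currency deposit 837 million rupees: notes return to the central bank → −837M.
Net: 0 + 0 − 109 − 837 = -946 million.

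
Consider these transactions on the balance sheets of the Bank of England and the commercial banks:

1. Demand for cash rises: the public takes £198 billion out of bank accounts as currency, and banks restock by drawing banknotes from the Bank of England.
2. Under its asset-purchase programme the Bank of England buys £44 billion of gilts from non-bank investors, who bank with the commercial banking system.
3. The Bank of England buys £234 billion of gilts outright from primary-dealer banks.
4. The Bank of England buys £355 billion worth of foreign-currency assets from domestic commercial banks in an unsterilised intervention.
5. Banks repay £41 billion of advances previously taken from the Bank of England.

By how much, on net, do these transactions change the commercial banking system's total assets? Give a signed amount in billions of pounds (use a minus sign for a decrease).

Currency withdrawal £198 billion: bank balance sheets shrink → −£198B.
Asset purchase (from non-banks) £44 billion: bank balance sheets expand → +£44B.
OMO purchase (from banks) £234 billion: just an asset swap on bank balance sheets → 0.
FX purchase £355 billion: just an asset swap on bank balance sheets → 0.
Discount-window repayment £41 billion: bank balance sheets shrink → −£41B.
Net: −198 + 44 + 0 + 0 − 41 = -£195 billion.

-£195 billion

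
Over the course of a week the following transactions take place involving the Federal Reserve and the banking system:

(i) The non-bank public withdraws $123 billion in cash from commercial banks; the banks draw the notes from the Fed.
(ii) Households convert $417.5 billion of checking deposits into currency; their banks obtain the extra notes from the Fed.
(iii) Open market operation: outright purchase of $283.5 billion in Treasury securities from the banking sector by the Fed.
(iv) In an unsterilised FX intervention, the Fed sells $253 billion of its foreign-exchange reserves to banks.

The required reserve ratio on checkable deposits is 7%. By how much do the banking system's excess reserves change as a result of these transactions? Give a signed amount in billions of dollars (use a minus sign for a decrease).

Currency withdrawal $123 billion: reserves −$123B, deposits −$123B.
Currency withdrawal $417.5 billion: reserves −$417.5B, deposits −$417.5B.
OMO purchase (from banks) $283.5 billion: reserves +$283.5B, deposits 0.
FX sale $253 billion: reserves −$253B, deposits 0.
Totals: Δreserves = −$510B, Δdeposits = −$540.5B.
Δrequired reserves = 7% × −$540.5B = −$37.835B.
Δexcess reserves = Δreserves − Δrequired = −$510B − (−$37.835B) = -$472.165 billion.

-$472.165 billion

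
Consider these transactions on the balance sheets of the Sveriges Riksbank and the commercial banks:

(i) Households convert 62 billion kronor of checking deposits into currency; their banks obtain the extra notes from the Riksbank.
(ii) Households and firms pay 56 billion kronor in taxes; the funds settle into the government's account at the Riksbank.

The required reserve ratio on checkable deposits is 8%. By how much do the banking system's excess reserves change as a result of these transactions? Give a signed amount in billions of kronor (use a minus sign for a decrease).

Currency withdrawal 62 billion kronor: reserves −62B, deposits −62B.
Government account inflow 56 billion kronor: reserves −56B, deposits −56B.
Totals: Δreserves = −118B, Δdeposits = −118B.
Δrequired reserves = 8% × −118B = −9.44B.
Δexcess reserves = Δreserves − Δrequired = −118B − (−9.44B) = -108.56 billion.

-108.56 billion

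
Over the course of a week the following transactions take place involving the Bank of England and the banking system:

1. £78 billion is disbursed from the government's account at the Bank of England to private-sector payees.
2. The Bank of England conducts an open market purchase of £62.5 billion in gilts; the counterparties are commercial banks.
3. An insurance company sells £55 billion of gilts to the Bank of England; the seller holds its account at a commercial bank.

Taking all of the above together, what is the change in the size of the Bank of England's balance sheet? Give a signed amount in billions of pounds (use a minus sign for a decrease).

Bank of England balance sheet:
  Assets:      Securities +£117.5B
  Liabilities: Bank reserves +£195.5B, Government deposits −£78B
Commercial banking system:
  Assets:      Reserves at CB +£195.5B, Securities −£62.5B
  Liabilities: Checkable deposits +£133B
Change in total Bank of England assets = +£117.5 billion.

+£117.5 billion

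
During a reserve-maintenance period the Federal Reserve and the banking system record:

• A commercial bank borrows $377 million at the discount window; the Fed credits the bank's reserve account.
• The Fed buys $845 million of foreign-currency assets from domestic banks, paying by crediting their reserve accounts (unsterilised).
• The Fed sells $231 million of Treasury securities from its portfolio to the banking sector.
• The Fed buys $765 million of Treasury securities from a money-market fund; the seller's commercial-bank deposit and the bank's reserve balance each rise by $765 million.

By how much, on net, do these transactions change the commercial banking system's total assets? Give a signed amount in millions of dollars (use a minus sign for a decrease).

+$1142 million

Discount-window loan $377 million: bank balance sheets expand → +$377M.
FX purchase $845 million: just an asset swap on bank balance sheets → 0.
OMO sale (to banks) $231 million: just an asset swap on bank balance sheets → 0.
Asset purchase (from non-banks) $765 million: bank balance sheets expand → +$765M.
Net: 377 + 0 + 0 + 765 = +$1142 million.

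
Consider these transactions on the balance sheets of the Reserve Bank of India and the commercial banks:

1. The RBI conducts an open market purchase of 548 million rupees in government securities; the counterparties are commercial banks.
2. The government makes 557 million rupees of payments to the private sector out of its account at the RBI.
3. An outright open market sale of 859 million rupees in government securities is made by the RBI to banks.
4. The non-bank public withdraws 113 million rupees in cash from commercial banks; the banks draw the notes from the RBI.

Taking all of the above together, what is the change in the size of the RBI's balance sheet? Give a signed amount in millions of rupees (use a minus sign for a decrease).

OMO purchase (from banks) 548 million rupees: an RBI asset is acquired → +548M.
Government spending 557 million rupees: only the composition of liabilities changes → 0.
OMO sale (to banks) 859 million rupees: an RBI asset is shed → −859M.
Currency withdrawal 113 million rupees: only the composition of liabilities changes → 0.
Net: 548 + 0 − 859 + 0 = -311 million.

-311 million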